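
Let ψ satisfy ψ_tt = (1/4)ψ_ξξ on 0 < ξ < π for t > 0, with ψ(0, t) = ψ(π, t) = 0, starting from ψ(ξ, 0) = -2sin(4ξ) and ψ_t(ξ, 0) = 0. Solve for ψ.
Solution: Using separation of variables ψ = X(ξ)T(t):
Eigenfunctions: sin(nξ), n = 1, 2, 3, ...
General solution: ψ(ξ, t) = Σ [A_n cos(n t/2) + B_n sin(n t/2)] sin(nξ)
From ψ(ξ,0) = -2sin(4ξ): A_4=-2. From ψ_t(ξ,0) = 0: all B_n = 0.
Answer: ψ(ξ, t) = -2sin(4ξ)cos(2t)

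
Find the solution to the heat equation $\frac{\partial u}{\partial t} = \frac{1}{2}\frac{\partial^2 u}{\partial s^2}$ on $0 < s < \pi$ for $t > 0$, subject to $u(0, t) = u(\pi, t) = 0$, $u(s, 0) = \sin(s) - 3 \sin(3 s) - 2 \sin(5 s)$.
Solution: Using separation of variables $u = X(s)T(t)$:
Eigenfunctions: $\sin(ns)$, $n = 1, 2, 3, \ldots$
General solution: $u(s, t) = \sum c_n \sin(ns) e^{-n^2 t/2}$
Matching $u(s,0) = \sin(s) - 3 \sin(3 s) - 2 \sin(5 s)$ term by term: $c_1=1, c_3=-3, c_5=-2$.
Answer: $u(s, t) = e^{-t/2} \sin(s) - 3 e^{-9 t/2} \sin(3 s) - 2 e^{-25 t/2} \sin(5 s)$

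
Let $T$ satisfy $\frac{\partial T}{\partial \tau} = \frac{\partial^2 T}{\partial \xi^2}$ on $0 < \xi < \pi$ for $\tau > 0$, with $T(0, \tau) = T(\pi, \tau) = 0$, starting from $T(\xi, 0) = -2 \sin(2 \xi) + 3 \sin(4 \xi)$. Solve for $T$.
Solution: Using separation of variables $T = X(\xi)G(\tau)$:
Eigenfunctions: $\sin(n\xi)$, $n = 1, 2, 3, \ldots$
General solution: $T(\xi, \tau) = \sum c_n \sin(n\xi) e^{-n^2 \tau}$
Matching $T(\xi,0) = -2 \sin(2 \xi) + 3 \sin(4 \xi)$ term by term: $c_2=-2, c_4=3$.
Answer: $T(\xi, \tau) = -2 e^{-4 \tau} \sin(2 \xi) + 3 e^{-16 \tau} \sin(4 \xi)$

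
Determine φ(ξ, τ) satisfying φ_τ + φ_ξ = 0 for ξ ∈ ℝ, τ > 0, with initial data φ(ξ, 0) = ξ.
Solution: By characteristics (dξ/dτ = 1), φ(ξ,τ) = f(ξ - τ) with f = φ(·, 0).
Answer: φ(ξ, τ) = ξ - τ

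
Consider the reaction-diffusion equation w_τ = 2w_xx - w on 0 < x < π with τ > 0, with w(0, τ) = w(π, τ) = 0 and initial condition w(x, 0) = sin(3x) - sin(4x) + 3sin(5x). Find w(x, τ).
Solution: Substitute w = exp(-τ)u.
Then w_τ = exp(-τ)(u_τ - u), w_xx = exp(-τ)u_xx; substituting and dividing by exp(-τ), the lower-order terms cancel: u_τ = 2u_xx (standard heat equation).
Data for u: u(x,0) = w(x,0) = sin(3x) - sin(4x) + 3sin(5x). The boundary conditions carry over: u(0,τ) = u(π,τ) = 0.
Separating variables: u = Σ c_n exp(-2n²τ) sin(nx). From u(x,0) = sin(3x) - sin(4x) + 3sin(5x): c_3=1, c_4=-1, c_5=3.
So u(x,τ) = exp(-18τ)sin(3x) - exp(-32τ)sin(4x) + 3exp(-50τ)sin(5x), and w(x,τ) = exp(-τ)u(x,τ).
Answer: w(x, τ) = exp(-19τ)sin(3x) - exp(-33τ)sin(4x) + 3exp(-51τ)sin(5x)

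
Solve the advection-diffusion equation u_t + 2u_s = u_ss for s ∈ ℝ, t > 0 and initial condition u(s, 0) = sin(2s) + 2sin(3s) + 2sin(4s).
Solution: Change to a moving frame: let η = s - 2t, σ = t and write u(s,t) = w(η,σ).
By the chain rule u_t = w_σ - 2w_η, u_s = w_η, u_ss = w_ηη.
Then u_t + 2u_s = w_σ: the advection term cancels and the PDE becomes the heat equation w_σ = w_ηη on η ∈ ℝ.
Initial data: w(η,0) = u(η,0) = sin(2η) + 2sin(3η) + 2sin(4η).
On η ∈ ℝ each mode satisfies (sin(nη))″ = -n² sin(nη), so exp(-n²σ) sin(nη) solves the heat equation; by superposition w(η,σ) = Σ c_n exp(-n²σ) sin(nη).
Reading off the coefficients: c_2=1, c_3=2, c_4=2, so w(η,σ) = exp(-4σ)sin(2η) + 2exp(-9σ)sin(3η) + 2exp(-16σ)sin(4η).
Substituting back η = s - 2t, σ = t: u(s,t) = w(s - 2t, t).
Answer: u(s, t) = exp(-4t)sin(2s - 4t) + 2exp(-9t)sin(3s - 6t) + 2exp(-16t)sin(4s - 8t)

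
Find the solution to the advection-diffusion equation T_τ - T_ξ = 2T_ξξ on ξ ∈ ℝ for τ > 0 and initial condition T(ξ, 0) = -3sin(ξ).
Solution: Change to a moving frame: let η = ξ + τ, σ = τ and write T(ξ,τ) = u(η,σ).
By the chain rule T_τ = u_σ + u_η, T_ξ = u_η, T_ξξ = u_ηη.
Then T_τ - T_ξ = u_σ: the advection term cancels and the PDE becomes the heat equation u_σ = 2u_ηη on η ∈ ℝ.
Initial data: u(η,0) = T(η,0) = -3sin(η).
On η ∈ ℝ each mode satisfies (sin(nη))″ = -n² sin(nη), so exp(-2n²σ) sin(nη) solves the heat equation; by superposition u(η,σ) = Σ c_n exp(-2n²σ) sin(nη).
Reading off the coefficients: c_1=-3, so u(η,σ) = -3exp(-2σ)sin(η).
Substituting back η = ξ + τ, σ = τ: T(ξ,τ) = u(ξ + τ, τ).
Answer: T(ξ, τ) = -3exp(-2τ)sin(ξ + τ)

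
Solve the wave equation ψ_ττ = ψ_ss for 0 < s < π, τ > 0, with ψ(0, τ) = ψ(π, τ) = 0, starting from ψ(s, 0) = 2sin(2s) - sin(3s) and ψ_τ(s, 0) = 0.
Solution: Separating variables: ψ = Σ [A_n cos(ω_n τ) + B_n sin(ω_n τ)] sin(ns), ω_n = n. From ICs: A_2=2, A_3=-1.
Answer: ψ(s, τ) = 2sin(2s)cos(2τ) - sin(3s)cos(3τ)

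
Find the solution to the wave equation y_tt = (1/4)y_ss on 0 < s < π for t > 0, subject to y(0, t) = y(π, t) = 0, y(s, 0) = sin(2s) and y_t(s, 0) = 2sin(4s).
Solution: Using separation of variables y = X(s)T(t):
Eigenfunctions: sin(ns), n = 1, 2, 3, ...
General solution: y(s, t) = Σ [A_n cos(n t/2) + B_n sin(n t/2)] sin(ns)
From y(s,0) = sin(2s): A_2=1. From y_t(s,0) = 2sin(4s), using y_t(s,0) = Σ ω_n B_n sin(ns) with ω_n = n/2: B_4 = 2/2 = 1.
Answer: y(s, t) = sin(2s)cos(t) + sin(4s)sin(2t)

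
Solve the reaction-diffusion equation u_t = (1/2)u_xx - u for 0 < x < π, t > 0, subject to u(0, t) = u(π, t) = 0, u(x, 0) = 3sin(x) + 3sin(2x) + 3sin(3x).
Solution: Substitute u = exp(-t)w, i.e. w = exp(t)u.
By the product rule, u_t = exp(-t)(w_t - w), u_xx = exp(-t)w_xx.
Substituting into the PDE and dividing by exp(-t): w_t - w = (1/2)w_xx - w.
The lower-order terms cancel, leaving the standard heat equation w_t = (1/2)w_xx.
Initial data for w: w(x,0) = u(x,0) = 3sin(x) + 3sin(2x) + 3sin(3x). The boundary conditions carry over: w(0,t) = w(π,t) = 0.
Solve for w:
  Using separation of variables w = X(x)T(t):
  Eigenfunctions: sin(nx), n = 1, 2, 3, ...
  General solution: w(x, t) = Σ c_n sin(nx) exp(-n² t/2)
  Matching w(x,0) = 3sin(x) + 3sin(2x) + 3sin(3x) term by term: c_1=3, c_2=3, c_3=3.
Hence w(x,t) = 3exp(-2t)sin(2x) + 3exp(-t/2)sin(x) + 3exp(-9t/2)sin(3x).
Transform back: u(x,t) = exp(-t)w(x,t).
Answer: u(x, t) = 3exp(-3t)sin(2x) + 3exp(-3t/2)sin(x) + 3exp(-11t/2)sin(3x)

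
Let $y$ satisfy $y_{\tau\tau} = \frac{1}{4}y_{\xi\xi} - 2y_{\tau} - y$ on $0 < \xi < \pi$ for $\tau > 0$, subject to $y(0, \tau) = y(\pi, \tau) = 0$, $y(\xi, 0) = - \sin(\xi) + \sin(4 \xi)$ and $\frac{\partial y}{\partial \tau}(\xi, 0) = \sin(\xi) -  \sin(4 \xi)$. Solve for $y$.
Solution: Substitute $y = e^{-\tau}u$, i.e. $u = e^{\tau}y$.
By the product rule, $y_{\tau} = e^{-\tau}(u_{\tau} - u)$, $y_{\tau\tau} = e^{-\tau}(u_{\tau\tau} - 2u_{\tau} + u)$, $y_{\xi\xi} = e^{-\tau}u_{\xi\xi}$.
Substituting into the PDE and dividing by $e^{-\tau}$: $u_{\tau\tau} - 2u_{\tau} + u = \frac{1}{4}u_{\xi\xi} - 2(u_{\tau} - u) - u$.
The lower-order terms cancel, leaving the standard wave equation $u_{\tau\tau} = \frac{1}{4}u_{\xi\xi}$.
Initial data for $u$: $u(\xi,0) = y(\xi,0) = - \sin(\xi) + \sin(4 \xi)$; $u_{\tau}(\xi,0) = y_{\tau}(\xi,0) + y(\xi,0) = 0$. The boundary conditions carry over: $u(0,\tau) = u(\pi,\tau) = 0$.
Solve for $u$:
  Using separation of variables $u = X(\xi)T(\tau)$:
  Eigenfunctions: $\sin(n\xi)$, $n = 1, 2, 3, \ldots$
  General solution: $u(\xi, \tau) = \sum [A_n \cos(n \tau/2) + B_n \sin(n \tau/2)] \sin(n\xi)$
  From $u(\xi,0) = - \sin(\xi) + \sin(4 \xi)$: $A_1=-1, A_4=1$. From $u_{\tau}(\xi,0) = 0$: all $B_n = 0$.
Hence $u(\xi,\tau) = - \sin(\xi) \cos(\tau/2) + \sin(4 \xi) \cos(2 \tau)$.
Transform back: $y(\xi,\tau) = e^{-\tau}u(\xi,\tau)$.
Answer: $y(\xi, \tau) = - e^{-\tau} \sin(\xi) \cos(\tau/2) + e^{-\tau} \sin(4 \xi) \cos(2 \tau)$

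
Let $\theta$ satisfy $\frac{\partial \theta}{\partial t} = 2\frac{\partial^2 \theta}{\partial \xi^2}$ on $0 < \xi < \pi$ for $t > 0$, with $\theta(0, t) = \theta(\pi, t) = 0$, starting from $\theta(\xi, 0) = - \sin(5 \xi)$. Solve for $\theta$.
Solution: Separating variables: $\theta = \sum c_n e^{-2n^2t} \sin(n\xi)$. From $\theta(\xi,0) = - \sin(5 \xi)$: $c_5=-1$.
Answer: $\theta(\xi, t) = - e^{-50 t} \sin(5 \xi)$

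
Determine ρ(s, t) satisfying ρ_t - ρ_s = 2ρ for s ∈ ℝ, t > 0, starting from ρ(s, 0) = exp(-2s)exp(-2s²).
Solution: Substitute ρ = exp(-2s)u.
Then ρ_s = exp(-2s)(u_s - 2u), ρ_t = exp(-2s)u_t; substituting and dividing by exp(-2s), the lower-order terms cancel: u_t - u_s = 0 (standard advection equation).
Data for u: u(s,0) = exp(2s)ρ(s,0) = exp(-2s²).
By characteristics (ds/dt = -1), u(s,t) = f(s + t) with f = u(·, 0).
So u(s,t) = exp(-2(s + t)²), and ρ(s,t) = exp(-2s)u(s,t).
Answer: ρ(s, t) = exp(-2s)exp(-2(s + t)²)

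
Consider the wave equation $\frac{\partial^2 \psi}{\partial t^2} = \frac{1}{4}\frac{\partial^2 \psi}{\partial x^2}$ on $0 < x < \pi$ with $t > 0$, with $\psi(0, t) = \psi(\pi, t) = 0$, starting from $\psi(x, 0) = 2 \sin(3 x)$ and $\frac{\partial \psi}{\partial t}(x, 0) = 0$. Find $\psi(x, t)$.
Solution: Separating variables: $\psi = \sum [A_n \cos(\omega_n t) + B_n \sin(\omega_n t)] \sin(nx)$, $\omega_n = n/2$. From ICs: $A_3=2$.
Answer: $\psi(x, t) = 2 \sin(3 x) \cos(3 t/2)$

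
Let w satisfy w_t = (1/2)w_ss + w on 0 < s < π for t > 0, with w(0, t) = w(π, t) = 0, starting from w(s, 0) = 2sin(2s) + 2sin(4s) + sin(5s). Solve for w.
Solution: Substitute w = exp(t)u, i.e. u = exp(-t)w.
By the product rule, w_t = exp(t)(u_t + u), w_ss = exp(t)u_ss.
Substituting into the PDE and dividing by exp(t): u_t + u = (1/2)u_ss + u.
The lower-order terms cancel, leaving the standard heat equation u_t = (1/2)u_ss.
Initial data for u: u(s,0) = w(s,0) = 2sin(2s) + 2sin(4s) + sin(5s). The boundary conditions carry over: u(0,t) = u(π,t) = 0.
Solve for u:
  Using separation of variables u = X(s)T(t):
  Eigenfunctions: sin(ns), n = 1, 2, 3, ...
  General solution: u(s, t) = Σ c_n sin(ns) exp(-n² t/2)
  Matching u(s,0) = 2sin(2s) + 2sin(4s) + sin(5s) term by term: c_2=2, c_4=2, c_5=1.
Hence u(s,t) = 2exp(-2t)sin(2s) + 2exp(-8t)sin(4s) + exp(-25t/2)sin(5s).
Transform back: w(s,t) = exp(t)u(s,t).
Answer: w(s, t) = 2exp(-t)sin(2s) + 2exp(-7t)sin(4s) + exp(-23t/2)sin(5s)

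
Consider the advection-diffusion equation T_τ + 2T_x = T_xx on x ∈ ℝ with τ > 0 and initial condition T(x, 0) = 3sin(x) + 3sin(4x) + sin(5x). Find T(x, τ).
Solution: Change to a moving frame: let η = x - 2τ, σ = τ and write T(x,τ) = u(η,σ).
By the chain rule T_τ = u_σ - 2u_η, T_x = u_η, T_xx = u_ηη.
Then T_τ + 2T_x = u_σ: the advection term cancels and the PDE becomes the heat equation u_σ = u_ηη on η ∈ ℝ.
Initial data: u(η,0) = T(η,0) = 3sin(η) + 3sin(4η) + sin(5η).
On η ∈ ℝ each mode satisfies (sin(nη))″ = -n² sin(nη), so exp(-n²σ) sin(nη) solves the heat equation; by superposition u(η,σ) = Σ c_n exp(-n²σ) sin(nη).
Reading off the coefficients: c_1=3, c_4=3, c_5=1, so u(η,σ) = 3exp(-σ)sin(η) + 3exp(-16σ)sin(4η) + exp(-25σ)sin(5η).
Substituting back η = x - 2τ, σ = τ: T(x,τ) = u(x - 2τ, τ).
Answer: T(x, τ) = 3exp(-τ)sin(x - 2τ) + 3exp(-16τ)sin(4x - 8τ) + exp(-25τ)sin(5x - 10τ)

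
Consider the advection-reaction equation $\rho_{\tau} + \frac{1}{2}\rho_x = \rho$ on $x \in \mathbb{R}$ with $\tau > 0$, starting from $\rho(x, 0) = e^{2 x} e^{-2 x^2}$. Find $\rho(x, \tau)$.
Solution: Substitute $\rho = e^{2x}u$.
Then $\rho_x = e^{2x}(u_x + 2u)$, $\rho_{\tau} = e^{2x}u_{\tau}$; substituting and dividing by $e^{2x}$, the lower-order terms cancel: $u_{\tau} + \frac{1}{2}u_x = 0$ (standard advection equation).
Data for $u$: $u(x,0) = e^{-2x}\rho(x,0) = e^{-2 x^2}$.
By characteristics ($dx/d\tau = 1/2$), $u(x,\tau) = f(x - \frac{1}{2}\tau)$ with $f = u( \cdot , 0)$.
So $u(x,\tau) = e^{-2 (x - \tau/2)^2}$, and $\rho(x,\tau) = e^{2x}u(x,\tau)$.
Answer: $\rho(x, \tau) = e^{2 x} e^{-2 (-\tau/2 + x)^2}$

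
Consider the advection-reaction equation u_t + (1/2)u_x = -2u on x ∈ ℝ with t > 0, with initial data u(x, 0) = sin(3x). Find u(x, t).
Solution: Substitute u = exp(-2t)w.
Then u_t = exp(-2t)(w_t - 2w), u_x = exp(-2t)w_x; substituting and dividing by exp(-2t), the lower-order terms cancel: w_t + (1/2)w_x = 0 (standard advection equation).
Data for w: w(x,0) = u(x,0) = sin(3x).
By characteristics (dx/dt = 1/2), w(x,t) = f(x - (1/2)t) with f = w(·, 0).
So w(x,t) = -sin(3t/2 - 3x), and u(x,t) = exp(-2t)w(x,t).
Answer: u(x, t) = -exp(-2t)sin(3t/2 - 3x)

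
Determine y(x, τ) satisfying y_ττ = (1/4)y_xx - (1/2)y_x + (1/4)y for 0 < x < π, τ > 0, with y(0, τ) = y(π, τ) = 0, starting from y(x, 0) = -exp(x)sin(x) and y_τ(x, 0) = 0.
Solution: Substitute y = exp(x)u.
Then y_x = exp(x)(u_x + u), y_xx = exp(x)(u_xx + 2u_x + u), y_ττ = exp(x)u_ττ; substituting and dividing by exp(x), the lower-order terms cancel: u_ττ = (1/4)u_xx (standard wave equation).
Data for u: u(x,0) = exp(-x)y(x,0) = -sin(x); u_τ(x,0) = exp(-x)y_τ(x,0) = 0. The boundary conditions carry over: u(0,τ) = u(π,τ) = 0.
Separating variables: u = Σ [A_n cos(ω_n τ) + B_n sin(ω_n τ)] sin(nx), ω_n = n/2. From ICs: A_1=-1.
So u(x,τ) = -sin(x)cos(τ/2), and y(x,τ) = exp(x)u(x,τ).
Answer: y(x, τ) = -exp(x)sin(x)cos(τ/2)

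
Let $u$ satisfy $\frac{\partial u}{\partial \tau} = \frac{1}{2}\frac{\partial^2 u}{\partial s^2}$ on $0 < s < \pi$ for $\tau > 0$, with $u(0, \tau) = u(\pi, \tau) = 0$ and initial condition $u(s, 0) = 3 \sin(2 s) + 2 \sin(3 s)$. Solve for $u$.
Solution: Separating variables: $u = \sum c_n e^{-n^2\tau/2} \sin(ns)$. From $u(s,0) = 3 \sin(2 s) + 2 \sin(3 s)$: $c_2=3, c_3=2$.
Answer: $u(s, \tau) = 3 e^{-2 \tau} \sin(2 s) + 2 e^{-9 \tau/2} \sin(3 s)$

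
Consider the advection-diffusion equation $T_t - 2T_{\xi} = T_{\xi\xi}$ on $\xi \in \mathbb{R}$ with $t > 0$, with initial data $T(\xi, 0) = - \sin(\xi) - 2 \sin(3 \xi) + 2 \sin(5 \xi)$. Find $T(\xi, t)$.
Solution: Change to a moving frame: let $\eta = \xi + 2t$, $\sigma = t$ and write $T(\xi,t) = u(\eta,\sigma)$.
By the chain rule $T_t = u_{\sigma} + 2u_{\eta}$, $T_{\xi} = u_{\eta}$, $T_{\xi\xi} = u_{\eta\eta}$.
Then $T_t - 2T_{\xi} = u_{\sigma}$: the advection term cancels and the PDE becomes the heat equation $u_{\sigma} = u_{\eta\eta}$ on $\eta \in \mathbb{R}$.
Initial data: $u(\eta,0) = T(\eta,0) = - \sin(\eta) - 2 \sin(3 \eta) + 2 \sin(5 \eta)$.
On $\eta \in \mathbb{R}$ each mode satisfies $(\sin(n\eta))'' = -n^2 \sin(n\eta)$, so $e^{-n^2\sigma} \sin(n\eta)$ solves the heat equation; by superposition $u(\eta,\sigma) = \sum c_n e^{-n^2\sigma} \sin(n\eta)$.
Reading off the coefficients: $c_1=-1, c_3=-2, c_5=2$, so $u(\eta,\sigma) = - e^{-\sigma} \sin(\eta) - 2 e^{-9 \sigma} \sin(3 \eta) + 2 e^{-25 \sigma} \sin(5 \eta)$.
Substituting back $\eta = \xi + 2t$, $\sigma = t$: $T(\xi,t) = u(\xi + 2t, t)$.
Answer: $T(\xi, t) = - e^{-t} \sin(\xi + 2 t) - 2 e^{-9 t} \sin(3 \xi + 6 t) + 2 e^{-25 t} \sin(5 \xi + 10 t)$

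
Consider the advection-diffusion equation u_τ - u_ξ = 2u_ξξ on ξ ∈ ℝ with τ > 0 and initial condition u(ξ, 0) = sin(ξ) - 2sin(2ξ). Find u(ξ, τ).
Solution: Change to a moving frame: let η = ξ + τ, σ = τ and write u(ξ,τ) = w(η,σ).
By the chain rule u_τ = w_σ + w_η, u_ξ = w_η, u_ξξ = w_ηη.
Then u_τ - u_ξ = w_σ: the advection term cancels and the PDE becomes the heat equation w_σ = 2w_ηη on η ∈ ℝ.
Initial data: w(η,0) = u(η,0) = sin(η) - 2sin(2η).
On η ∈ ℝ each mode satisfies (sin(nη))″ = -n² sin(nη), so exp(-2n²σ) sin(nη) solves the heat equation; by superposition w(η,σ) = Σ c_n exp(-2n²σ) sin(nη).
Reading off the coefficients: c_1=1, c_2=-2, so w(η,σ) = exp(-2σ)sin(η) - 2exp(-8σ)sin(2η).
Substituting back η = ξ + τ, σ = τ: u(ξ,τ) = w(ξ + τ, τ).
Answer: u(ξ, τ) = exp(-2τ)sin(ξ + τ) - 2exp(-8τ)sin(2ξ + 2τ)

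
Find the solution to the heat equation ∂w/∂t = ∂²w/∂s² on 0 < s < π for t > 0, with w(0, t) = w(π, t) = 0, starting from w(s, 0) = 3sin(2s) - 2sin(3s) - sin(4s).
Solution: Separating variables: w = Σ c_n exp(-n²t) sin(ns). From w(s,0) = 3sin(2s) - 2sin(3s) - sin(4s): c_2=3, c_3=-2, c_4=-1.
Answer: w(s, t) = 3exp(-4t)sin(2s) - 2exp(-9t)sin(3s) - exp(-16t)sin(4s)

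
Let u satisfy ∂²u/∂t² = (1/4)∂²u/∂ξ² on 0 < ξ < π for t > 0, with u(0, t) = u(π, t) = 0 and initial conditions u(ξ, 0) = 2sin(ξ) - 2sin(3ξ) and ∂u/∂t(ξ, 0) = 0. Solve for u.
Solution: Using separation of variables u = X(ξ)T(t):
Eigenfunctions: sin(nξ), n = 1, 2, 3, ...
General solution: u(ξ, t) = Σ [A_n cos(n t/2) + B_n sin(n t/2)] sin(nξ)
From u(ξ,0) = 2sin(ξ) - 2sin(3ξ): A_1=2, A_3=-2. From u_t(ξ,0) = 0: all B_n = 0.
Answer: u(ξ, t) = 2sin(ξ)cos(t/2) - 2sin(3ξ)cos(3t/2)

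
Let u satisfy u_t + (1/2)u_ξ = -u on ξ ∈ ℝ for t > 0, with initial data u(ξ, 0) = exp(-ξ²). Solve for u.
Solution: Substitute u = exp(-t)w.
Then u_t = exp(-t)(w_t - w), u_ξ = exp(-t)w_ξ; substituting and dividing by exp(-t), the lower-order terms cancel: w_t + (1/2)w_ξ = 0 (standard advection equation).
Data for w: w(ξ,0) = u(ξ,0) = exp(-ξ²).
By characteristics (dξ/dt = 1/2), w(ξ,t) = f(ξ - (1/2)t) with f = w(·, 0).
So w(ξ,t) = exp(-(-t/2 + ξ)²), and u(ξ,t) = exp(-t)w(ξ,t).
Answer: u(ξ, t) = exp(-t)exp(-(-t/2 + ξ)²)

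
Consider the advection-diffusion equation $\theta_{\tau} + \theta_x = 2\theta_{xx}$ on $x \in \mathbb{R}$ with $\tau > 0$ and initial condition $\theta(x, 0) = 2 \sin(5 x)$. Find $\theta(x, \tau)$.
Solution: Change to a moving frame: let $\eta = x - \tau$, $\sigma = \tau$ and write $\theta(x,\tau) = u(\eta,\sigma)$.
By the chain rule $\theta_{\tau} = u_{\sigma} - u_{\eta}$, $\theta_x = u_{\eta}$, $\theta_{xx} = u_{\eta\eta}$.
Then $\theta_{\tau} + \theta_x = u_{\sigma}$: the advection term cancels and the PDE becomes the heat equation $u_{\sigma} = 2u_{\eta\eta}$ on $\eta \in \mathbb{R}$.
Initial data: $u(\eta,0) = \theta(\eta,0) = 2 \sin(5 \eta)$.
On $\eta \in \mathbb{R}$ each mode satisfies $(\sin(n\eta))'' = -n^2 \sin(n\eta)$, so $e^{-2n^2\sigma} \sin(n\eta)$ solves the heat equation; by superposition $u(\eta,\sigma) = \sum c_n e^{-2n^2\sigma} \sin(n\eta)$.
Reading off the coefficients: $c_5=2$, so $u(\eta,\sigma) = 2 e^{-50 \sigma} \sin(5 \eta)$.
Substituting back $\eta = x - \tau$, $\sigma = \tau$: $\theta(x,\tau) = u(x - \tau, \tau)$.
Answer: $\theta(x, \tau) = -2 e^{-50 \tau} \sin(5 \tau - 5 x)$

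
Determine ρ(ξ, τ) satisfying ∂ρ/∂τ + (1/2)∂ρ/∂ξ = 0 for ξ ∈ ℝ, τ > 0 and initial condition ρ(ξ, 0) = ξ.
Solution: By method of characteristics (waves move right with speed 1/2):
Along characteristics ξ - (1/2)τ = const, ρ is constant, so ρ(ξ,τ) = f(ξ - (1/2)τ) with f = ρ(·, 0).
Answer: ρ(ξ, τ) = ξ - (1/2)τ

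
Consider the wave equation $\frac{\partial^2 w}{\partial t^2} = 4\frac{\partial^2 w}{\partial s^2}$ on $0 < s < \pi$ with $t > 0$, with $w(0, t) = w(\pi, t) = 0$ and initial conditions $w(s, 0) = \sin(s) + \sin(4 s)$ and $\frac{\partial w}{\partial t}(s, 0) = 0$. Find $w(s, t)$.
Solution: Separating variables: $w = \sum [A_n \cos(\omega_n t) + B_n \sin(\omega_n t)] \sin(ns)$, $\omega_n = 2n$. From ICs: $A_1=1, A_4=1$.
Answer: $w(s, t) = \sin(s) \cos(2 t) + \sin(4 s) \cos(8 t)$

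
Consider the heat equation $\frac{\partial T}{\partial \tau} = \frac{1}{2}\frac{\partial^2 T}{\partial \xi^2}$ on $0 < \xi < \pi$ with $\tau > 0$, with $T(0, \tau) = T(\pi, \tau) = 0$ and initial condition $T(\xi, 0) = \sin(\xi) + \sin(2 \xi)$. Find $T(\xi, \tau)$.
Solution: Separating variables: $T = \sum c_n e^{-n^2\tau/2} \sin(n\xi)$. From $T(\xi,0) = \sin(\xi) + \sin(2 \xi)$: $c_1=1, c_2=1$.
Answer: $T(\xi, \tau) = e^{-2 \tau} \sin(2 \xi) + e^{-\tau/2} \sin(\xi)$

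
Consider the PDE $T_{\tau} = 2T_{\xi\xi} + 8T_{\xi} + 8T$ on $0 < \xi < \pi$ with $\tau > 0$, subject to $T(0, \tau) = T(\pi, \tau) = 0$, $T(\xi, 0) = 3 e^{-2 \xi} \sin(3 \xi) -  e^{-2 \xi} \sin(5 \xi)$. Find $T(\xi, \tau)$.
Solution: Substitute $T = e^{-2\xi}u$, i.e. $u = e^{2\xi}T$.
By the product rule, $T_{\xi} = e^{-2\xi}(u_{\xi} - 2u)$, $T_{\xi\xi} = e^{-2\xi}(u_{\xi\xi} - 4u_{\xi} + 4u)$, $T_{\tau} = e^{-2\xi}u_{\tau}$.
Substituting into the PDE and dividing by $e^{-2\xi}$: $u_{\tau} = 2(u_{\xi\xi} - 4u_{\xi} + 4u) + 8(u_{\xi} - 2u) + 8u$.
The lower-order terms cancel, leaving the standard heat equation $u_{\tau} = 2u_{\xi\xi}$.
Initial data for $u$: $u(\xi,0) = e^{2\xi}T(\xi,0) = 3 \sin(3 \xi) - \sin(5 \xi)$. The boundary conditions carry over: $u(0,\tau) = u(\pi,\tau) = 0$.
Solve for $u$:
  Using separation of variables $u = X(\xi)G(\tau)$:
  Eigenfunctions: $\sin(n\xi)$, $n = 1, 2, 3, \ldots$
  General solution: $u(\xi, \tau) = \sum c_n \sin(n\xi) e^{-2n^2 \tau}$
  Matching $u(\xi,0) = 3 \sin(3 \xi) - \sin(5 \xi)$ term by term: $c_3=3, c_5=-1$.
Hence $u(\xi,\tau) = 3 e^{-18 \tau} \sin(3 \xi) - e^{-50 \tau} \sin(5 \xi)$.
Transform back: $T(\xi,\tau) = e^{-2\xi}u(\xi,\tau)$.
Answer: $T(\xi, \tau) = 3 e^{-18 \tau} e^{-2 \xi} \sin(3 \xi) -  e^{-50 \tau} e^{-2 \xi} \sin(5 \xi)$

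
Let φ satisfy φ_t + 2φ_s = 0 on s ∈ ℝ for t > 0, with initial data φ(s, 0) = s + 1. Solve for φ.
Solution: By characteristics (ds/dt = 2), φ(s,t) = f(s - 2t) with f = φ(·, 0).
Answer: φ(s, t) = s - 2t + 1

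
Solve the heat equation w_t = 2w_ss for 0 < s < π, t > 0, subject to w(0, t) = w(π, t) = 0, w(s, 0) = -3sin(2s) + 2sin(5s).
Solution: Separating variables: w = Σ c_n exp(-2n²t) sin(ns). From w(s,0) = -3sin(2s) + 2sin(5s): c_2=-3, c_5=2.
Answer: w(s, t) = -3exp(-8t)sin(2s) + 2exp(-50t)sin(5s)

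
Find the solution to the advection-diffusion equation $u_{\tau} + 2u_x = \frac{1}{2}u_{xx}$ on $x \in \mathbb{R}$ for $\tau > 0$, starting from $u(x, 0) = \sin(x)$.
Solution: Change to a moving frame: let $\eta = x - 2\tau$, $\sigma = \tau$ and write $u(x,\tau) = w(\eta,\sigma)$.
By the chain rule $u_{\tau} = w_{\sigma} - 2w_{\eta}$, $u_x = w_{\eta}$, $u_{xx} = w_{\eta\eta}$.
Then $u_{\tau} + 2u_x = w_{\sigma}$: the advection term cancels and the PDE becomes the heat equation $w_{\sigma} = \frac{1}{2}w_{\eta\eta}$ on $\eta \in \mathbb{R}$.
Initial data: $w(\eta,0) = u(\eta,0) = \sin(\eta)$.
On $\eta \in \mathbb{R}$ each mode satisfies $(\sin(n\eta))'' = -n^2 \sin(n\eta)$, so $e^{-n^2\sigma/2} \sin(n\eta)$ solves the heat equation; by superposition $w(\eta,\sigma) = \sum c_n e^{-n^2\sigma/2} \sin(n\eta)$.
Reading off the coefficients: $c_1=1$, so $w(\eta,\sigma) = e^{-\sigma/2} \sin(\eta)$.
Substituting back $\eta = x - 2\tau$, $\sigma = \tau$: $u(x,\tau) = w(x - 2\tau, \tau)$.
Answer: $u(x, \tau) = - e^{-\tau/2} \sin(2 \tau - x)$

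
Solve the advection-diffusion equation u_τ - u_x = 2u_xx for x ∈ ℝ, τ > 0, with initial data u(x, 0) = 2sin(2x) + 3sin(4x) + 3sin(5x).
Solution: Moving frame: η = x + τ, σ = τ, u = w(η,σ), so u_τ = w_σ + w_η and u_xx = w_ηη.
Hence u_τ - u_x = w_σ and the PDE becomes the heat equation w_σ = 2w_ηη on η ∈ ℝ.
Initial data: w(η,0) = u(η,0) = 2sin(2η) + 3sin(4η) + 3sin(5η). Each mode sin(nη) decays as exp(-2n²σ) on ℝ, so w(η,σ) = Σ c_n exp(-2n²σ) sin(nη) with c_2=2, c_4=3, c_5=3: w(η,σ) = 2exp(-8σ)sin(2η) + 3exp(-32σ)sin(4η) + 3exp(-50σ)sin(5η).
Substituting back: u(x,τ) = w(x + τ, τ).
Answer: u(x, τ) = 2exp(-8τ)sin(2x + 2τ) + 3exp(-32τ)sin(4x + 4τ) + 3exp(-50τ)sin(5x + 5τ)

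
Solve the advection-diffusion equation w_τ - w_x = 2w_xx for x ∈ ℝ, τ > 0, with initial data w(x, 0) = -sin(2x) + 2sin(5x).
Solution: Moving frame: η = x + τ, σ = τ, w = u(η,σ), so w_τ = u_σ + u_η and w_xx = u_ηη.
Hence w_τ - w_x = u_σ and the PDE becomes the heat equation u_σ = 2u_ηη on η ∈ ℝ.
Initial data: u(η,0) = w(η,0) = -sin(2η) + 2sin(5η). Each mode sin(nη) decays as exp(-2n²σ) on ℝ, so u(η,σ) = Σ c_n exp(-2n²σ) sin(nη) with c_2=-1, c_5=2: u(η,σ) = -exp(-8σ)sin(2η) + 2exp(-50σ)sin(5η).
Substituting back: w(x,τ) = u(x + τ, τ).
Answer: w(x, τ) = -exp(-8τ)sin(2x + 2τ) + 2exp(-50τ)sin(5x + 5τ)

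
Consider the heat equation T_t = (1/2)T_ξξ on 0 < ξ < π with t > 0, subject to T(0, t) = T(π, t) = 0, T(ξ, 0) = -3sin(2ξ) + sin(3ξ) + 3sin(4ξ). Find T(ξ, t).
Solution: Separating variables: T = Σ c_n exp(-n²t/2) sin(nξ). From T(ξ,0) = -3sin(2ξ) + sin(3ξ) + 3sin(4ξ): c_2=-3, c_3=1, c_4=3.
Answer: T(ξ, t) = -3exp(-2t)sin(2ξ) + 3exp(-8t)sin(4ξ) + exp(-9t/2)sin(3ξ)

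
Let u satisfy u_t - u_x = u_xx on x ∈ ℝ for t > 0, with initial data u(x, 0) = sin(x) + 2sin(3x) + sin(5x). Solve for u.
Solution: Change to a moving frame: let η = x + t, σ = t and write u(x,t) = w(η,σ).
By the chain rule u_t = w_σ + w_η, u_x = w_η, u_xx = w_ηη.
Then u_t - u_x = w_σ: the advection term cancels and the PDE becomes the heat equation w_σ = w_ηη on η ∈ ℝ.
Initial data: w(η,0) = u(η,0) = sin(η) + 2sin(3η) + sin(5η).
On η ∈ ℝ each mode satisfies (sin(nη))″ = -n² sin(nη), so exp(-n²σ) sin(nη) solves the heat equation; by superposition w(η,σ) = Σ c_n exp(-n²σ) sin(nη).
Reading off the coefficients: c_1=1, c_3=2, c_5=1, so w(η,σ) = exp(-σ)sin(η) + 2exp(-9σ)sin(3η) + exp(-25σ)sin(5η).
Substituting back η = x + t, σ = t: u(x,t) = w(x + t, t).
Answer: u(x, t) = exp(-t)sin(t + x) + 2exp(-9t)sin(3t + 3x) + exp(-25t)sin(5t + 5x)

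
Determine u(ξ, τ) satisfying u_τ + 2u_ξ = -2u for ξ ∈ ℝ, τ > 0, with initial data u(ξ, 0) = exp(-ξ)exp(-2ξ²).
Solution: Substitute u = exp(-ξ)w, i.e. w = exp(ξ)u.
By the product rule, u_ξ = exp(-ξ)(w_ξ - w), u_τ = exp(-ξ)w_τ.
Substituting into the PDE and dividing by exp(-ξ): w_τ + 2(w_ξ - w) = -2w.
The lower-order terms cancel, leaving the standard advection equation w_τ + 2w_ξ = 0.
Initial data for w: w(ξ,0) = exp(ξ)u(ξ,0) = exp(-2ξ²).
Solve for w:
  By method of characteristics (waves move right with speed 2):
  Along characteristics ξ - 2τ = const, w is constant, so w(ξ,τ) = f(ξ - 2τ) with f = w(·, 0).
Hence w(ξ,τ) = exp(-2(ξ - 2τ)²).
Transform back: u(ξ,τ) = exp(-ξ)w(ξ,τ).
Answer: u(ξ, τ) = exp(-ξ)exp(-2(ξ - 2τ)²)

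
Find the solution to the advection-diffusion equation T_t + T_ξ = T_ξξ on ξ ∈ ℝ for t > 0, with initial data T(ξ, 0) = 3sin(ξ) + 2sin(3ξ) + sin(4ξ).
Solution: Change to a moving frame: let η = ξ - t, σ = t and write T(ξ,t) = u(η,σ).
By the chain rule T_t = u_σ - u_η, T_ξ = u_η, T_ξξ = u_ηη.
Then T_t + T_ξ = u_σ: the advection term cancels and the PDE becomes the heat equation u_σ = u_ηη on η ∈ ℝ.
Initial data: u(η,0) = T(η,0) = 3sin(η) + 2sin(3η) + sin(4η).
On η ∈ ℝ each mode satisfies (sin(nη))″ = -n² sin(nη), so exp(-n²σ) sin(nη) solves the heat equation; by superposition u(η,σ) = Σ c_n exp(-n²σ) sin(nη).
Reading off the coefficients: c_1=3, c_3=2, c_4=1, so u(η,σ) = 3exp(-σ)sin(η) + 2exp(-9σ)sin(3η) + exp(-16σ)sin(4η).
Substituting back η = ξ - t, σ = t: T(ξ,t) = u(ξ - t, t).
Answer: T(ξ, t) = -3exp(-t)sin(t - ξ) - 2exp(-9t)sin(3t - 3ξ) - exp(-16t)sin(4t - 4ξ)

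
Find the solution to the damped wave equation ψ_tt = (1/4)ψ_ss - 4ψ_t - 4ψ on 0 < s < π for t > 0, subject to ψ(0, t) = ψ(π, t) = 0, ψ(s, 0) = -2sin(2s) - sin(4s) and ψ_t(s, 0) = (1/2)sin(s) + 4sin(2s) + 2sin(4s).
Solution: Substitute ψ = exp(-2t)u.
Then ψ_t = exp(-2t)(u_t - 2u), ψ_tt = exp(-2t)(u_tt - 4u_t + 4u), ψ_ss = exp(-2t)u_ss; substituting and dividing by exp(-2t), the lower-order terms cancel: u_tt = (1/4)u_ss (standard wave equation).
Data for u: u(s,0) = ψ(s,0) = -2sin(2s) - sin(4s); u_t(s,0) = ψ_t(s,0) + 2ψ(s,0) = (1/2)sin(s). The boundary conditions carry over: u(0,t) = u(π,t) = 0.
Separating variables: u = Σ [A_n cos(ω_n t) + B_n sin(ω_n t)] sin(ns), ω_n = n/2. From ICs (B_n = velocity coefficient / ω_n): A_2=-2, A_4=-1, B_1=1.
So u(s,t) = sin(s)sin(t/2) - 2sin(2s)cos(t) - sin(4s)cos(2t), and ψ(s,t) = exp(-2t)u(s,t).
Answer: ψ(s, t) = exp(-2t)sin(s)sin(t/2) - 2exp(-2t)sin(2s)cos(t) - exp(-2t)sin(4s)cos(2t)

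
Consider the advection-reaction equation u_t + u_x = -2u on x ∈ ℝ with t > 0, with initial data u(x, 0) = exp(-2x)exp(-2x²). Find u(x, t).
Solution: Substitute u = exp(-2x)w.
Then u_x = exp(-2x)(w_x - 2w), u_t = exp(-2x)w_t; substituting and dividing by exp(-2x), the lower-order terms cancel: w_t + w_x = 0 (standard advection equation).
Data for w: w(x,0) = exp(2x)u(x,0) = exp(-2x²).
By characteristics (dx/dt = 1), w(x,t) = f(x - t) with f = w(·, 0).
So w(x,t) = exp(-2(-t + x)²), and u(x,t) = exp(-2x)w(x,t).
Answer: u(x, t) = exp(-2x)exp(-2(-t + x)²)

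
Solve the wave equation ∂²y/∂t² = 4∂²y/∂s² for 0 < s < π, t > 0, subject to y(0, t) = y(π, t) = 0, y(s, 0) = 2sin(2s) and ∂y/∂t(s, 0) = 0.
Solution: Separating variables: y = Σ [A_n cos(ω_n t) + B_n sin(ω_n t)] sin(ns), ω_n = 2n. From ICs: A_2=2.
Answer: y(s, t) = 2sin(2s)cos(4t)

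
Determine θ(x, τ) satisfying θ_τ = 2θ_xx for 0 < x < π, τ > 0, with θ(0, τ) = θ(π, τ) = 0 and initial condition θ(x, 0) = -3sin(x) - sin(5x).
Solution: Using separation of variables θ = X(x)G(τ):
Eigenfunctions: sin(nx), n = 1, 2, 3, ...
General solution: θ(x, τ) = Σ c_n sin(nx) exp(-2n² τ)
Matching θ(x,0) = -3sin(x) - sin(5x) term by term: c_1=-3, c_5=-1.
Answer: θ(x, τ) = -3exp(-2τ)sin(x) - exp(-50τ)sin(5x)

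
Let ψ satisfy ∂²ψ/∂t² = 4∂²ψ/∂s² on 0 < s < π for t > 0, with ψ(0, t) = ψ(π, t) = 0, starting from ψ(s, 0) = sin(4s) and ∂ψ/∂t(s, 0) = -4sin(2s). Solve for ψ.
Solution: Separating variables: ψ = Σ [A_n cos(ω_n t) + B_n sin(ω_n t)] sin(ns), ω_n = 2n. From ICs (B_n = velocity coefficient / ω_n): A_4=1, B_2=-1.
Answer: ψ(s, t) = -sin(2s)sin(4t) + sin(4s)cos(8t)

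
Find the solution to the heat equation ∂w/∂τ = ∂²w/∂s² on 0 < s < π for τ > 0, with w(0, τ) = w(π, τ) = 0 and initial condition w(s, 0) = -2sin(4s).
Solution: Separating variables: w = Σ c_n exp(-n²τ) sin(ns). From w(s,0) = -2sin(4s): c_4=-2.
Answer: w(s, τ) = -2exp(-16τ)sin(4s)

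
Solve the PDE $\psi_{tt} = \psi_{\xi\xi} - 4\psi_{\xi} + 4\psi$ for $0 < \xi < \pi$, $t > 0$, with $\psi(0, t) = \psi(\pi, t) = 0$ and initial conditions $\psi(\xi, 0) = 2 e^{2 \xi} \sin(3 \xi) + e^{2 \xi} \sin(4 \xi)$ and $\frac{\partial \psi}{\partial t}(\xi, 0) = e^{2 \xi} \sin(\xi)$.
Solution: Substitute $\psi = e^{2\xi}u$.
Then $\psi_{\xi} = e^{2\xi}(u_{\xi} + 2u)$, $\psi_{\xi\xi} = e^{2\xi}(u_{\xi\xi} + 4u_{\xi} + 4u)$, $\psi_{tt} = e^{2\xi}u_{tt}$; substituting and dividing by $e^{2\xi}$, the lower-order terms cancel: $u_{tt} = u_{\xi\xi}$ (standard wave equation).
Data for $u$: $u(\xi,0) = e^{-2\xi}\psi(\xi,0) = 2 \sin(3 \xi) + \sin(4 \xi)$; $u_t(\xi,0) = e^{-2\xi}\psi_t(\xi,0) = \sin(\xi)$. The boundary conditions carry over: $u(0,t) = u(\pi,t) = 0$.
Separating variables: $u = \sum [A_n \cos(\omega_n t) + B_n \sin(\omega_n t)] \sin(n\xi)$, $\omega_n = n$. From ICs ($B_n$ = velocity coefficient / $\omega_n$): $A_3=2, A_4=1, B_1=1$.
So $u(\xi,t) = \sin(t) \sin(\xi) + 2 \sin(3 \xi) \cos(3 t) + \sin(4 \xi) \cos(4 t)$, and $\psi(\xi,t) = e^{2\xi}u(\xi,t)$.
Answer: $\psi(\xi, t) = e^{2 \xi} \sin(\xi) \sin(t) + 2 e^{2 \xi} \sin(3 \xi) \cos(3 t) + e^{2 \xi} \sin(4 \xi) \cos(4 t)$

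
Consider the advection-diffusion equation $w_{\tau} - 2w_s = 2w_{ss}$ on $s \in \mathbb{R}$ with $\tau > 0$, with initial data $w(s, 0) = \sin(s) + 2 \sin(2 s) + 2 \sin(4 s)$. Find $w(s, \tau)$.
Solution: Moving frame: $\eta = s + 2\tau$, $\sigma = \tau$, $w = u(\eta,\sigma)$, so $w_{\tau} = u_{\sigma} + 2u_{\eta}$ and $w_{ss} = u_{\eta\eta}$.
Hence $w_{\tau} - 2w_s = u_{\sigma}$ and the PDE becomes the heat equation $u_{\sigma} = 2u_{\eta\eta}$ on $\eta \in \mathbb{R}$.
Initial data: $u(\eta,0) = w(\eta,0) = \sin(\eta) + 2 \sin(2 \eta) + 2 \sin(4 \eta)$. Each mode $\sin(n\eta)$ decays as $e^{-2n^2\sigma}$ on $\mathbb{R}$, so $u(\eta,\sigma) = \sum c_n e^{-2n^2\sigma} \sin(n\eta)$ with $c_1=1, c_2=2, c_4=2$: $u(\eta,\sigma) = e^{-2 \sigma} \sin(\eta) + 2 e^{-8 \sigma} \sin(2 \eta) + 2 e^{-32 \sigma} \sin(4 \eta)$.
Substituting back: $w(s,\tau) = u(s + 2\tau, \tau)$.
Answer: $w(s, \tau) = e^{-2 \tau} \sin(2 \tau + s) + 2 e^{-8 \tau} \sin(4 \tau + 2 s) + 2 e^{-32 \tau} \sin(8 \tau + 4 s)$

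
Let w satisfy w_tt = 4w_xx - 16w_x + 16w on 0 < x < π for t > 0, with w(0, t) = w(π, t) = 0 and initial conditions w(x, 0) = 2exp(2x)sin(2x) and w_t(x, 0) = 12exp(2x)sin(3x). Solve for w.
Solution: Substitute w = exp(2x)u.
Then w_x = exp(2x)(u_x + 2u), w_xx = exp(2x)(u_xx + 4u_x + 4u), w_tt = exp(2x)u_tt; substituting and dividing by exp(2x), the lower-order terms cancel: u_tt = 4u_xx (standard wave equation).
Data for u: u(x,0) = exp(-2x)w(x,0) = 2sin(2x); u_t(x,0) = exp(-2x)w_t(x,0) = 12sin(3x). The boundary conditions carry over: u(0,t) = u(π,t) = 0.
Separating variables: u = Σ [A_n cos(ω_n t) + B_n sin(ω_n t)] sin(nx), ω_n = 2n. From ICs (B_n = velocity coefficient / ω_n): A_2=2, B_3=2.
So u(x,t) = 2sin(6t)sin(3x) + 2sin(2x)cos(4t), and w(x,t) = exp(2x)u(x,t).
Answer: w(x, t) = 2exp(2x)sin(6t)sin(3x) + 2exp(2x)sin(2x)cos(4t)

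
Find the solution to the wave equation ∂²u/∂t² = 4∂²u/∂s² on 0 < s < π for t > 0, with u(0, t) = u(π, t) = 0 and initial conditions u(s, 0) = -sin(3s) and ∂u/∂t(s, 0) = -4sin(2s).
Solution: Using separation of variables u = X(s)T(t):
Eigenfunctions: sin(ns), n = 1, 2, 3, ...
General solution: u(s, t) = Σ [A_n cos(2n t) + B_n sin(2n t)] sin(ns)
From u(s,0) = -sin(3s): A_3=-1. From u_t(s,0) = -4sin(2s), using u_t(s,0) = Σ ω_n B_n sin(ns) with ω_n = 2n: B_2 = (-4)/4 = -1.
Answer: u(s, t) = -sin(2s)sin(4t) - sin(3s)cos(6t)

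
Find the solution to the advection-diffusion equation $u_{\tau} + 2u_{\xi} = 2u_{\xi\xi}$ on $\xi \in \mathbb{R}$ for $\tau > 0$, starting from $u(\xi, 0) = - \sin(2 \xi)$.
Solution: Moving frame: $\eta = \xi - 2\tau$, $\sigma = \tau$, $u = w(\eta,\sigma)$, so $u_{\tau} = w_{\sigma} - 2w_{\eta}$ and $u_{\xi\xi} = w_{\eta\eta}$.
Hence $u_{\tau} + 2u_{\xi} = w_{\sigma}$ and the PDE becomes the heat equation $w_{\sigma} = 2w_{\eta\eta}$ on $\eta \in \mathbb{R}$.
Initial data: $w(\eta,0) = u(\eta,0) = - \sin(2 \eta)$. Each mode $\sin(n\eta)$ decays as $e^{-2n^2\sigma}$ on $\mathbb{R}$, so $w(\eta,\sigma) = \sum c_n e^{-2n^2\sigma} \sin(n\eta)$ with $c_2=-1$: $w(\eta,\sigma) = - e^{-8 \sigma} \sin(2 \eta)$.
Substituting back: $u(\xi,\tau) = w(\xi - 2\tau, \tau)$.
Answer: $u(\xi, \tau) = e^{-8 \tau} \sin(4 \tau - 2 \xi)$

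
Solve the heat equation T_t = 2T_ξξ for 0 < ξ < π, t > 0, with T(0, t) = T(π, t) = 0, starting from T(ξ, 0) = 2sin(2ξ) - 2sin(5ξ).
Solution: Separating variables: T = Σ c_n exp(-2n²t) sin(nξ). From T(ξ,0) = 2sin(2ξ) - 2sin(5ξ): c_2=2, c_5=-2.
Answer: T(ξ, t) = 2exp(-8t)sin(2ξ) - 2exp(-50t)sin(5ξ)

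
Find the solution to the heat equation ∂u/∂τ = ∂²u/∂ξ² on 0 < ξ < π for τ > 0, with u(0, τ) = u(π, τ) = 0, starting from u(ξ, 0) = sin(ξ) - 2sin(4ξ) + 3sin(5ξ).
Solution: Using separation of variables u = X(ξ)T(τ):
Eigenfunctions: sin(nξ), n = 1, 2, 3, ...
General solution: u(ξ, τ) = Σ c_n sin(nξ) exp(-n² τ)
Matching u(ξ,0) = sin(ξ) - 2sin(4ξ) + 3sin(5ξ) term by term: c_1=1, c_4=-2, c_5=3.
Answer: u(ξ, τ) = exp(-τ)sin(ξ) - 2exp(-16τ)sin(4ξ) + 3exp(-25τ)sin(5ξ)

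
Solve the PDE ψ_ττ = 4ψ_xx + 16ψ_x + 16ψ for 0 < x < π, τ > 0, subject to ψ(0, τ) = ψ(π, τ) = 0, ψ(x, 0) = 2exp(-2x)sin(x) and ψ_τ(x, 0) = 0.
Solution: Substitute ψ = exp(-2x)u.
Then ψ_x = exp(-2x)(u_x - 2u), ψ_xx = exp(-2x)(u_xx - 4u_x + 4u), ψ_ττ = exp(-2x)u_ττ; substituting and dividing by exp(-2x), the lower-order terms cancel: u_ττ = 4u_xx (standard wave equation).
Data for u: u(x,0) = exp(2x)ψ(x,0) = 2sin(x); u_τ(x,0) = exp(2x)ψ_τ(x,0) = 0. The boundary conditions carry over: u(0,τ) = u(π,τ) = 0.
Separating variables: u = Σ [A_n cos(ω_n τ) + B_n sin(ω_n τ)] sin(nx), ω_n = 2n. From ICs: A_1=2.
So u(x,τ) = 2sin(x)cos(2τ), and ψ(x,τ) = exp(-2x)u(x,τ).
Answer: ψ(x, τ) = 2exp(-2x)sin(x)cos(2τ)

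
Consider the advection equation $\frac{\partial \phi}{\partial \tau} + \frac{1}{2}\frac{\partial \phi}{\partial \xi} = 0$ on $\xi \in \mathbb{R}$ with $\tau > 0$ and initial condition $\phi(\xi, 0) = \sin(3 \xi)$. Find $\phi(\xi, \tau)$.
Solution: By characteristics ($d\xi/d\tau = 1/2$), $\phi(\xi,\tau) = f(\xi - \frac{1}{2}\tau)$ with $f = \phi( \cdot , 0)$.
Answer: $\phi(\xi, \tau) = - \sin(3 \tau/2 - 3 \xi)$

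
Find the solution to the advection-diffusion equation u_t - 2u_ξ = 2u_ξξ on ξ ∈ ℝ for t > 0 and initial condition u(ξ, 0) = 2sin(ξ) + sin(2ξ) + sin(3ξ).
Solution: Change to a moving frame: let η = ξ + 2t, σ = t and write u(ξ,t) = w(η,σ).
By the chain rule u_t = w_σ + 2w_η, u_ξ = w_η, u_ξξ = w_ηη.
Then u_t - 2u_ξ = w_σ: the advection term cancels and the PDE becomes the heat equation w_σ = 2w_ηη on η ∈ ℝ.
Initial data: w(η,0) = u(η,0) = 2sin(η) + sin(2η) + sin(3η).
On η ∈ ℝ each mode satisfies (sin(nη))″ = -n² sin(nη), so exp(-2n²σ) sin(nη) solves the heat equation; by superposition w(η,σ) = Σ c_n exp(-2n²σ) sin(nη).
Reading off the coefficients: c_1=2, c_2=1, c_3=1, so w(η,σ) = 2exp(-2σ)sin(η) + exp(-8σ)sin(2η) + exp(-18σ)sin(3η).
Substituting back η = ξ + 2t, σ = t: u(ξ,t) = w(ξ + 2t, t).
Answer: u(ξ, t) = 2exp(-2t)sin(2t + ξ) + exp(-8t)sin(4t + 2ξ) + exp(-18t)sin(6t + 3ξ)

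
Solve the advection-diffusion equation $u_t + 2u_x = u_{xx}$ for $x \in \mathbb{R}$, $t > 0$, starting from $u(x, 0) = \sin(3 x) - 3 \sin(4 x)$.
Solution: Change to a moving frame: let $\eta = x - 2t$, $\sigma = t$ and write $u(x,t) = w(\eta,\sigma)$.
By the chain rule $u_t = w_{\sigma} - 2w_{\eta}$, $u_x = w_{\eta}$, $u_{xx} = w_{\eta\eta}$.
Then $u_t + 2u_x = w_{\sigma}$: the advection term cancels and the PDE becomes the heat equation $w_{\sigma} = w_{\eta\eta}$ on $\eta \in \mathbb{R}$.
Initial data: $w(\eta,0) = u(\eta,0) = \sin(3 \eta) - 3 \sin(4 \eta)$.
On $\eta \in \mathbb{R}$ each mode satisfies $(\sin(n\eta))'' = -n^2 \sin(n\eta)$, so $e^{-n^2\sigma} \sin(n\eta)$ solves the heat equation; by superposition $w(\eta,\sigma) = \sum c_n e^{-n^2\sigma} \sin(n\eta)$.
Reading off the coefficients: $c_3=1, c_4=-3$, so $w(\eta,\sigma) = e^{-9 \sigma} \sin(3 \eta) - 3 e^{-16 \sigma} \sin(4 \eta)$.
Substituting back $\eta = x - 2t$, $\sigma = t$: $u(x,t) = w(x - 2t, t)$.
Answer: $u(x, t) = - e^{-9 t} \sin(6 t - 3 x) + 3 e^{-16 t} \sin(8 t - 4 x)$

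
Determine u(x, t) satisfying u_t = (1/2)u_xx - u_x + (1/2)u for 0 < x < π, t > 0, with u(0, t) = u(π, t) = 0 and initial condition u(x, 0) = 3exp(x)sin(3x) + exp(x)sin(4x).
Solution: Substitute u = exp(x)w.
Then u_x = exp(x)(w_x + w), u_xx = exp(x)(w_xx + 2w_x + w), u_t = exp(x)w_t; substituting and dividing by exp(x), the lower-order terms cancel: w_t = (1/2)w_xx (standard heat equation).
Data for w: w(x,0) = exp(-x)u(x,0) = 3sin(3x) + sin(4x). The boundary conditions carry over: w(0,t) = w(π,t) = 0.
Separating variables: w = Σ c_n exp(-n²t/2) sin(nx). From w(x,0) = 3sin(3x) + sin(4x): c_3=3, c_4=1.
So w(x,t) = exp(-8t)sin(4x) + 3exp(-9t/2)sin(3x), and u(x,t) = exp(x)w(x,t).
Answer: u(x, t) = exp(-8t)exp(x)sin(4x) + 3exp(-9t/2)exp(x)sin(3x)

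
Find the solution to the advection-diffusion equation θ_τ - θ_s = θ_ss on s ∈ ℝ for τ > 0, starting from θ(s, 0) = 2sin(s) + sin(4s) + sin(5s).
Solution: Change to a moving frame: let η = s + τ, σ = τ and write θ(s,τ) = u(η,σ).
By the chain rule θ_τ = u_σ + u_η, θ_s = u_η, θ_ss = u_ηη.
Then θ_τ - θ_s = u_σ: the advection term cancels and the PDE becomes the heat equation u_σ = u_ηη on η ∈ ℝ.
Initial data: u(η,0) = θ(η,0) = 2sin(η) + sin(4η) + sin(5η).
On η ∈ ℝ each mode satisfies (sin(nη))″ = -n² sin(nη), so exp(-n²σ) sin(nη) solves the heat equation; by superposition u(η,σ) = Σ c_n exp(-n²σ) sin(nη).
Reading off the coefficients: c_1=2, c_4=1, c_5=1, so u(η,σ) = 2exp(-σ)sin(η) + exp(-16σ)sin(4η) + exp(-25σ)sin(5η).
Substituting back η = s + τ, σ = τ: θ(s,τ) = u(s + τ, τ).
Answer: θ(s, τ) = 2exp(-τ)sin(s + τ) + exp(-16τ)sin(4s + 4τ) + exp(-25τ)sin(5s + 5τ)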